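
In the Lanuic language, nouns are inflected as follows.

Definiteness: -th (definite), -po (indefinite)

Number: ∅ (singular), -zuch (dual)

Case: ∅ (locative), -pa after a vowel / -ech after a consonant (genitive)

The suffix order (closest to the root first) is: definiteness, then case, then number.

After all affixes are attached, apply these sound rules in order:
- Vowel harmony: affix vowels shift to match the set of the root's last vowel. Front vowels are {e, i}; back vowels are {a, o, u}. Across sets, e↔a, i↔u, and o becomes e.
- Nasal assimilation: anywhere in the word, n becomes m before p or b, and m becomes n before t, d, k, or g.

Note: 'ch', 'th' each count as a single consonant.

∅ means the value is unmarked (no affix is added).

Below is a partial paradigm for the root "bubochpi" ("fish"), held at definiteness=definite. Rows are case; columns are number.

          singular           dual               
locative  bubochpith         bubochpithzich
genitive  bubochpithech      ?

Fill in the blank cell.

bubochpithechzich

Attach definiteness definite -th → bubochpith.
Attach case genitive -ech (after consonant 'th') → bubochpithech.
Attach number dual -zuch → bubochpithechzuch.
Apply vowel harmony: bubochpithechzuch → bubochpithechzich.
Nasal assimilation: no change.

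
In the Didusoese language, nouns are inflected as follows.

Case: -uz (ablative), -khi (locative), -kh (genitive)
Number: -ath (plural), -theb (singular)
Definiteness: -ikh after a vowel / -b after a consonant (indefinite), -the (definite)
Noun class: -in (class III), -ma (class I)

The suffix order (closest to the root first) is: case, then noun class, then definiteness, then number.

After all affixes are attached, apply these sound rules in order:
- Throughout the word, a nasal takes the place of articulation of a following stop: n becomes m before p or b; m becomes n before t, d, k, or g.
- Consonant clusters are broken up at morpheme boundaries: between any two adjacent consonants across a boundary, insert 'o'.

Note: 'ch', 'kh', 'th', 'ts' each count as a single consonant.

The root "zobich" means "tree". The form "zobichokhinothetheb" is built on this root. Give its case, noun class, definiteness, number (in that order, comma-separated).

Segment: zobich-kh-in-the-theb.
case: -kh → genitive.
noun class: -in → class III.
definiteness: -the → definite.
number: -theb → singular.

genitive, class III, definite, singular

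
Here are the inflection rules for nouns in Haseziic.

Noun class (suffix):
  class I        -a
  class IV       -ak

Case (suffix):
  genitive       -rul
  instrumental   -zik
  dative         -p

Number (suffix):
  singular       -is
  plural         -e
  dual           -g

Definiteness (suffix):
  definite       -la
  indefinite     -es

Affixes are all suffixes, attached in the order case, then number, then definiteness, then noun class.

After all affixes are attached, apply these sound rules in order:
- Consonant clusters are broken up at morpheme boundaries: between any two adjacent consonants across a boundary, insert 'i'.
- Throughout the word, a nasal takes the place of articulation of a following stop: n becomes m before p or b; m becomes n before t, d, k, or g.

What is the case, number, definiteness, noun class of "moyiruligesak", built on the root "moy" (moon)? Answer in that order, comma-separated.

genitive, dual, indefinite, class IV

Segment: moy-rul-g-es-ak.
case: -rul → genitive.
number: -g → dual.
definiteness: -es → indefinite.
noun class: -ak → class IV.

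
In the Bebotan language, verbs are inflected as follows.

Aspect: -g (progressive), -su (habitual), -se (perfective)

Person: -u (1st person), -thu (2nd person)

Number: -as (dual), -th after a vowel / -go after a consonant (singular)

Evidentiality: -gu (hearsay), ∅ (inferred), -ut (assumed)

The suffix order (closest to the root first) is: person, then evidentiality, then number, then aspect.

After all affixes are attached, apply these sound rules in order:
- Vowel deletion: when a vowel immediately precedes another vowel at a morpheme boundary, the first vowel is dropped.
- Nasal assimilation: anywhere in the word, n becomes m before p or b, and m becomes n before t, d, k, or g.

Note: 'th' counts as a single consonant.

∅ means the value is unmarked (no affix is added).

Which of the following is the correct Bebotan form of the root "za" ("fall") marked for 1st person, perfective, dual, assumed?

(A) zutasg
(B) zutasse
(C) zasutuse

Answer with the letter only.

Attach person 1st person -u → zau.
Attach evidentiality assumed -ut → zauut.
Attach number dual -as → zauutas.
Attach aspect perfective -se → zauutasse.
Apply vowel deletion: zauutasse → zutasse.
Nasal assimilation: no change.
So the correct form is zutasse, option (B).
(A) zutasg is wrong: it uses progressive instead of perfective for aspect.
(C) zasutuse is wrong: it has the affixes in the wrong order.

B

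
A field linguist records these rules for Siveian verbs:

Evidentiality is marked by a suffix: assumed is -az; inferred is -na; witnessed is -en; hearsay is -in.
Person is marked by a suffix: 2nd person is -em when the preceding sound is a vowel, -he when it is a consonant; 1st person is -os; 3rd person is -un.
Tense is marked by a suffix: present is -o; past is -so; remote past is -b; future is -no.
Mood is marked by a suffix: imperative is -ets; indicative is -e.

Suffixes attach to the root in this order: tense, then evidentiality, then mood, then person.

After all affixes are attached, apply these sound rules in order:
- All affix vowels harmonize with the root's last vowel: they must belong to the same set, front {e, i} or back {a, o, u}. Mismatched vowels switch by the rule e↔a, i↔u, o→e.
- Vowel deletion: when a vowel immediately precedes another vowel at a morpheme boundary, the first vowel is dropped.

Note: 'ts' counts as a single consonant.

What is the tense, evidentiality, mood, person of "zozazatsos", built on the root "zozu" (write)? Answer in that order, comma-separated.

present, assumed, imperative, 1st person

Segment: zozu-o-az-ets-os.
tense: -o → present.
evidentiality: -az → assumed.
mood: -ets → imperative.
person: -os → 1st person.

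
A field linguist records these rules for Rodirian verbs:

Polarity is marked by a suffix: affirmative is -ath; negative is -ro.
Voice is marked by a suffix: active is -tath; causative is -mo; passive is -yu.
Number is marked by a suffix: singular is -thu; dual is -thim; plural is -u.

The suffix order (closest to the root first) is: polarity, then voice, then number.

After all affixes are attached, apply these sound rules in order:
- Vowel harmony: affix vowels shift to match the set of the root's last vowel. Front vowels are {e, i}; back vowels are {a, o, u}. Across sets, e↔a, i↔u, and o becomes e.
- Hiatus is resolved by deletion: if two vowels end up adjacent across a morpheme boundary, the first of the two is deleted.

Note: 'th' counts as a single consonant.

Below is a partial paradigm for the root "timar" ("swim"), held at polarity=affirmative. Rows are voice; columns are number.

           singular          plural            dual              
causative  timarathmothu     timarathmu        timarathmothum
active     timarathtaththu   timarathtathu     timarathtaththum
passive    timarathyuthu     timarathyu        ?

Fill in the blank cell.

Attach polarity affirmative -ath → timarath.
Attach voice passive -yu → timarathyu.
Attach number dual -thim → timarathyuthim.
Apply vowel harmony: timarathyuthim → timarathyuthum.
Vowel deletion: no change.

timarathyuthum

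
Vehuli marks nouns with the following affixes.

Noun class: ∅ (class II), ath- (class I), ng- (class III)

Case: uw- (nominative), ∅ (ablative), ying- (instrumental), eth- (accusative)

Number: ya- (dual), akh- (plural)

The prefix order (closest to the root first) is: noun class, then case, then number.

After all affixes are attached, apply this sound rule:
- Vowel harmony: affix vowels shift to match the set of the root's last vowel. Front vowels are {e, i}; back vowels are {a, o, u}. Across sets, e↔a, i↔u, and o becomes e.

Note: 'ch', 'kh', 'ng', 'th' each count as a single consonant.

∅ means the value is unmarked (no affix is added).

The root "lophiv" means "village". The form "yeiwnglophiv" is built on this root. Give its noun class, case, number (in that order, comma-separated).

class III, nominative, dual

Segment: ya-uw-ng-lophiv.
noun class: ng- → class III.
case: uw- → nominative.
number: ya- → dual.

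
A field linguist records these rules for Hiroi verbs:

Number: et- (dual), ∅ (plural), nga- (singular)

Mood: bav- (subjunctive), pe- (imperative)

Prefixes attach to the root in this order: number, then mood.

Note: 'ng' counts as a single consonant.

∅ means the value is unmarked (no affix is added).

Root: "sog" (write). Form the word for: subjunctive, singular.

bavngasog

Attach number singular nga- → ngasog.
Attach mood subjunctive bav- → bavngasog.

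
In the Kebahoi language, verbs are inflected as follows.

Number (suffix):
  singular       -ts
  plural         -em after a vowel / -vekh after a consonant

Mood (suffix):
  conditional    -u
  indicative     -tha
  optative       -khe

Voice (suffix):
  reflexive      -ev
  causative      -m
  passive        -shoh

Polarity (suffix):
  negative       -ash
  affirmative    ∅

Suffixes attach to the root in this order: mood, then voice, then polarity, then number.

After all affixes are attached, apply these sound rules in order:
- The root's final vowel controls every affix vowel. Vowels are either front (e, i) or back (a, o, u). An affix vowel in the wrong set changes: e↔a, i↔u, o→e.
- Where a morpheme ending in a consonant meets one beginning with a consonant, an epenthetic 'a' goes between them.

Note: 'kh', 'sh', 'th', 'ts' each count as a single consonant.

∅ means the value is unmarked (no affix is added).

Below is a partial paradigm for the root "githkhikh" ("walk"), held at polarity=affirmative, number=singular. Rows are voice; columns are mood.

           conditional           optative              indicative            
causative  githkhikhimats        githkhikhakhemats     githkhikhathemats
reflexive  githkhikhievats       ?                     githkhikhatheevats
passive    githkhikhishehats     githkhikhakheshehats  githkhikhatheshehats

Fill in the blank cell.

githkhikhakheevats

Attach mood optative -khe → githkhikhkhe.
Attach voice reflexive -ev → githkhikhkheev.
polarity = affirmative: zero marking, form stays githkhikhkheev.
Attach number singular -ts → githkhikhkheevts.
Vowel harmony: no change.
Apply epenthesis: githkhikhkheevts → githkhikhakheevats.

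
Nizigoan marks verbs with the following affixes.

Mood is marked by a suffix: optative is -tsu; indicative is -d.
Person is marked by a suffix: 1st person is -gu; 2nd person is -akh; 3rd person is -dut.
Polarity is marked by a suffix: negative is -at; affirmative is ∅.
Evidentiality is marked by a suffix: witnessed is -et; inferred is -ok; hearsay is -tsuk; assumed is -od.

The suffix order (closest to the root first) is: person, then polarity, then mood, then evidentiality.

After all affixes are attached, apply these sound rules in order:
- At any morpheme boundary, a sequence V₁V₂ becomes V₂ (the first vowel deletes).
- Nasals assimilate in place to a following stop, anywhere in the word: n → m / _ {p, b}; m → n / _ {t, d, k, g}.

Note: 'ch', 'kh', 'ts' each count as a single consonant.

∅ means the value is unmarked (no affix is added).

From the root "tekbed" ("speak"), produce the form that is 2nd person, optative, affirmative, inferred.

Attach person 2nd person -akh → tekbedakh.
polarity = affirmative: zero marking, form stays tekbedakh.
Attach mood optative -tsu → tekbedakhtsu.
Attach evidentiality inferred -ok → tekbedakhtsuok.
Apply vowel deletion: tekbedakhtsuok → tekbedakhtsok.
Nasal assimilation: no change.

tekbedakhtsok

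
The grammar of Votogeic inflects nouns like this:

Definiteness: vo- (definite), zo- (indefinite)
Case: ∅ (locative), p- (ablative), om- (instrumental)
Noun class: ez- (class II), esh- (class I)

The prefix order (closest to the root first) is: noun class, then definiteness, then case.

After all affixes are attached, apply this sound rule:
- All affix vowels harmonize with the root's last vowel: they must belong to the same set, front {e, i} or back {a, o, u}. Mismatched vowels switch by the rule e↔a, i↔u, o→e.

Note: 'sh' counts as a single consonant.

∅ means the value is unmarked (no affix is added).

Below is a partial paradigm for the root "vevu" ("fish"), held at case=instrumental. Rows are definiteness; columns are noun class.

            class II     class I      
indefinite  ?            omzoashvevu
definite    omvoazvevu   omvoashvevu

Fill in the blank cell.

omzoazvevu

Attach noun class class II ez- → ezvevu.
Attach definiteness indefinite zo- → zoezvevu.
Attach case instrumental om- → omzoezvevu.
Apply vowel harmony: omzoezvevu → omzoazvevu.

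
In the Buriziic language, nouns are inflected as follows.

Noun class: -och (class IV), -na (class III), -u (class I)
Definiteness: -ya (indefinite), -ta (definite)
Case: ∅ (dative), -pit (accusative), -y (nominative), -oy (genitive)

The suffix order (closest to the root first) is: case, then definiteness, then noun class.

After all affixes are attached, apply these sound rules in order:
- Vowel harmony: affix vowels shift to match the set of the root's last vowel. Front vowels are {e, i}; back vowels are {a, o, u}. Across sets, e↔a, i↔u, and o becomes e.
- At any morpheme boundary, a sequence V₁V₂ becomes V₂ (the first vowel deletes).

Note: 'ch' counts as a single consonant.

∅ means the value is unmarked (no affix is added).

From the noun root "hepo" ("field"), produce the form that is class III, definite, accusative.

hepoputtana

Attach case accusative -pit → hepopit.
Attach definiteness definite -ta → hepopitta.
Attach noun class class III -na → hepopittana.
Apply vowel harmony: hepopittana → hepoputtana.
Vowel deletion: no change.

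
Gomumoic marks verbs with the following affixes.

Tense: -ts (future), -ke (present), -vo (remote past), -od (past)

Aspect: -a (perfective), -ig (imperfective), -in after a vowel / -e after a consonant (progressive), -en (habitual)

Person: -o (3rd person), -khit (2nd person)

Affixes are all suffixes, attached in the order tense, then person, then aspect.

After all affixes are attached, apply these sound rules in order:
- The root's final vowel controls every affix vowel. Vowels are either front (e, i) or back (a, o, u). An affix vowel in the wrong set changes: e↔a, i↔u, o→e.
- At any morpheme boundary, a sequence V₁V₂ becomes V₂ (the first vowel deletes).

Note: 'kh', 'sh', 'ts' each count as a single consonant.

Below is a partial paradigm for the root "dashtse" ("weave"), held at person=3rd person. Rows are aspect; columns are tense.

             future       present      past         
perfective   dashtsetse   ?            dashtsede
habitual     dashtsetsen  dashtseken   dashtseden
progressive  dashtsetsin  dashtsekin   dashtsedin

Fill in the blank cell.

dashtseke

Attach tense present -ke → dashtseke.
Attach person 3rd person -o → dashtsekeo.
Attach aspect perfective -a → dashtsekeoa.
Apply vowel harmony: dashtsekeoa → dashtsekeee.
Apply vowel deletion: dashtsekeee → dashtseke.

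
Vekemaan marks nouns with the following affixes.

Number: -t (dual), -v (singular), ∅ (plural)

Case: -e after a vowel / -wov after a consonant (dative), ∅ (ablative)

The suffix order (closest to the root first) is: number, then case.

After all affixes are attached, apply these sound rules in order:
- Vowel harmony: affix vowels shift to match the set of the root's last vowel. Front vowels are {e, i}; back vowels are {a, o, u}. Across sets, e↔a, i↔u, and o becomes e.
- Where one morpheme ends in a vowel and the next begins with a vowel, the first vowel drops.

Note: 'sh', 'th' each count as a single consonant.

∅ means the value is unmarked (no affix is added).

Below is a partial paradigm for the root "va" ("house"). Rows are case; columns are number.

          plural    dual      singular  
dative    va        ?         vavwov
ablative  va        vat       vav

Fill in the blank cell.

Attach number dual -t → vat.
Attach case dative -wov (after consonant 't') → vatwov.
Vowel harmony: no change.
Vowel deletion: no change.

vatwov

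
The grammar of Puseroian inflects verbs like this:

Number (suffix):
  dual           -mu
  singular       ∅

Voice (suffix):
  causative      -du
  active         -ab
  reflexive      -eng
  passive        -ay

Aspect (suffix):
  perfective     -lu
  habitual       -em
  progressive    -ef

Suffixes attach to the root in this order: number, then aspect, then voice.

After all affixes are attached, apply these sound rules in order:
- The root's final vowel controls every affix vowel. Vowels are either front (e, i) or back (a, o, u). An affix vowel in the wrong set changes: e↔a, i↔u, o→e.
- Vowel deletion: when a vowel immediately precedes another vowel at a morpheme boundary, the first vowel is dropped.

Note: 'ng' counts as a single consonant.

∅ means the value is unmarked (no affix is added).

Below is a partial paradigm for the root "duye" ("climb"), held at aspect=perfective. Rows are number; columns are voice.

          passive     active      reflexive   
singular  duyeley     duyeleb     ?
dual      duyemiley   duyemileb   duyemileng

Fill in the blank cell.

duyeleng

number = singular: zero marking, form stays duye.
Attach aspect perfective -lu → duyelu.
Attach voice reflexive -eng → duyelueng.
Apply vowel harmony: duyelueng → duyelieng.
Apply vowel deletion: duyelieng → duyeleng.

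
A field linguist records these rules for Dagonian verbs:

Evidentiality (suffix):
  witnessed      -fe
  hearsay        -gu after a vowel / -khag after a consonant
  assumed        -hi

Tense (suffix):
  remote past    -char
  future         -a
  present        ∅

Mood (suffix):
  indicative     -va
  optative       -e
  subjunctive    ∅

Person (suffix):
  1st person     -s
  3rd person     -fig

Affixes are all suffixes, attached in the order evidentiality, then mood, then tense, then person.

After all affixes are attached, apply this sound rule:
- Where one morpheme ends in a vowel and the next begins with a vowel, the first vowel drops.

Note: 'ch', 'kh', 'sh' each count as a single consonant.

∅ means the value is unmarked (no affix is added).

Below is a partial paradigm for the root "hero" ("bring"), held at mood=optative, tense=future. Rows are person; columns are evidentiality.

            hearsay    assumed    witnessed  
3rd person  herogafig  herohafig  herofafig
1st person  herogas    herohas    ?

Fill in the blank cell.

Attach evidentiality witnessed -fe → herofe.
Attach mood optative -e → herofee.
Attach tense future -a → herofeea.
Attach person 1st person -s → herofeeas.
Apply vowel deletion: herofeeas → herofas.

herofas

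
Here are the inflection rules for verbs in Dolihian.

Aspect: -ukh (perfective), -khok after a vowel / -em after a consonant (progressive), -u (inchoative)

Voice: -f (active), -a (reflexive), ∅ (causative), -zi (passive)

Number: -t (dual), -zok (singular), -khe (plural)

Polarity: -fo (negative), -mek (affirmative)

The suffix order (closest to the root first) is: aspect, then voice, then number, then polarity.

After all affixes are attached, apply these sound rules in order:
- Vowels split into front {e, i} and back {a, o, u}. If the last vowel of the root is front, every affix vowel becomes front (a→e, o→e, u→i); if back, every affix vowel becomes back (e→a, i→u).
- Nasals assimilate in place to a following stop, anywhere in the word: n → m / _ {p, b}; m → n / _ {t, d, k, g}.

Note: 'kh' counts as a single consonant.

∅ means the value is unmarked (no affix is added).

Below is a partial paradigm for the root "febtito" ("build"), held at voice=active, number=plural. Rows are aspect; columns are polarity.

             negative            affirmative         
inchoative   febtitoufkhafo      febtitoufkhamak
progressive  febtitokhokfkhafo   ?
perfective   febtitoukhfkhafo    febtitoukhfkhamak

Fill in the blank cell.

febtitokhokfkhamak

Attach aspect progressive -khok (after vowel 'o') → febtitokhok.
Attach voice active -f → febtitokhokf.
Attach number plural -khe → febtitokhokfkhe.
Attach polarity affirmative -mek → febtitokhokfkhemek.
Apply vowel harmony: febtitokhokfkhemek → febtitokhokfkhamak.
Nasal assimilation: no change.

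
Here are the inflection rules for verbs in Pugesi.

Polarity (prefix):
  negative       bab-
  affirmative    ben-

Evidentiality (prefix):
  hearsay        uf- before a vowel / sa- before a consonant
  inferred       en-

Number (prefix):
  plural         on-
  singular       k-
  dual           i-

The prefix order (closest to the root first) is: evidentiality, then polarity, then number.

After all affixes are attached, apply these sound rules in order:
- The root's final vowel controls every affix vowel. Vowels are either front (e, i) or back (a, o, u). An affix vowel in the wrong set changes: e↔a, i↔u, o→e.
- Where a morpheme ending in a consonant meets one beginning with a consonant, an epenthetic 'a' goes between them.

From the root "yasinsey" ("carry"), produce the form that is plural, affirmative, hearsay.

Attach evidentiality hearsay sa- (before consonant 'y') → sayasinsey.
Attach polarity affirmative ben- → bensayasinsey.
Attach number plural on- → onbensayasinsey.
Apply vowel harmony: onbensayasinsey → enbenseyasinsey.
Apply epenthesis: enbenseyasinsey → enabenaseyasinsey.

enabenaseyasinsey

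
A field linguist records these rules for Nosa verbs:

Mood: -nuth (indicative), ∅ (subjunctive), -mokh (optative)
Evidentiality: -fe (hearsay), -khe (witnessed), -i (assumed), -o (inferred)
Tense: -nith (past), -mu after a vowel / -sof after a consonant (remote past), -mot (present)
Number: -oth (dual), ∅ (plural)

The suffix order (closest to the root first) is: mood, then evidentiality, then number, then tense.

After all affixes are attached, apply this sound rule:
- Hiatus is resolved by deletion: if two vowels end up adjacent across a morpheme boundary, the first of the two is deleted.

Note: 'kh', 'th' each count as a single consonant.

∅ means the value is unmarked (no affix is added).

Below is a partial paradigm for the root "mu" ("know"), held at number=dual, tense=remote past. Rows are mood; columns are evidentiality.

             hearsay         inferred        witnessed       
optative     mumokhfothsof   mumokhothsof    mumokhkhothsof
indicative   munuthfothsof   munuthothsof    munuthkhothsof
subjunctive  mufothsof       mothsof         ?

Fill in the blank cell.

mood = subjunctive: zero marking, form stays mu.
Attach evidentiality witnessed -khe → mukhe.
Attach number dual -oth → mukheoth.
Attach tense remote past -sof (after consonant 'th') → mukheothsof.
Apply vowel deletion: mukheothsof → mukhothsof.

mukhothsof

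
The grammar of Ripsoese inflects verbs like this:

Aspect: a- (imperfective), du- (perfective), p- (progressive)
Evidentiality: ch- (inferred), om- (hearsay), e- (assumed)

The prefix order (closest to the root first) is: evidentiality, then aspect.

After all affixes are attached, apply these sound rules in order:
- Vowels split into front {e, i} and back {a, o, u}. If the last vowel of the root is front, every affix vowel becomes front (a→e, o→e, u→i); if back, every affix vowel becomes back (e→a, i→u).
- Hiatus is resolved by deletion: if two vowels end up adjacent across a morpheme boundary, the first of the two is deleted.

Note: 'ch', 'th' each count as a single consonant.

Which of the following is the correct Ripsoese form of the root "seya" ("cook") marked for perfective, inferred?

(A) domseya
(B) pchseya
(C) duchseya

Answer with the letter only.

C

Attach evidentiality inferred ch- → chseya.
Attach aspect perfective du- → duchseya.
Vowel harmony: no change.
Vowel deletion: no change.
So the correct form is duchseya, option (C).
(A) domseya is wrong: it uses hearsay instead of inferred for evidentiality.
(B) pchseya is wrong: it uses progressive instead of perfective for aspect.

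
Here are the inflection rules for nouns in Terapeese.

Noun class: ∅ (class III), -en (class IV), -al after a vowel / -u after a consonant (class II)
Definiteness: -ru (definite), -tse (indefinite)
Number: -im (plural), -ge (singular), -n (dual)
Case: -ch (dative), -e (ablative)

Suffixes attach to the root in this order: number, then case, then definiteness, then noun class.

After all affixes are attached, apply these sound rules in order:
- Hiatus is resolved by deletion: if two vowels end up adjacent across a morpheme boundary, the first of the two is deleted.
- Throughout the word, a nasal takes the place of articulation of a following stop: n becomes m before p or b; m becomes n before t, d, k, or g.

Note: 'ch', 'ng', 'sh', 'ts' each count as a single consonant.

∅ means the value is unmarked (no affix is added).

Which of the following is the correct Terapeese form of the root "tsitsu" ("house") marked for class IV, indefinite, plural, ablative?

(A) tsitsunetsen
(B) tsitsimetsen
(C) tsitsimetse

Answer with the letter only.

B

Attach number plural -im → tsitsuim.
Attach case ablative -e → tsitsuime.
Attach definiteness indefinite -tse → tsitsuimetse.
Attach noun class class IV -en → tsitsuimetseen.
Apply vowel deletion: tsitsuimetseen → tsitsimetsen.
Nasal assimilation: no change.
So the correct form is tsitsimetsen, option (B).
(A) tsitsunetsen is wrong: it uses dual instead of plural for number.
(C) tsitsimetse is wrong: it uses class III instead of class IV for noun class.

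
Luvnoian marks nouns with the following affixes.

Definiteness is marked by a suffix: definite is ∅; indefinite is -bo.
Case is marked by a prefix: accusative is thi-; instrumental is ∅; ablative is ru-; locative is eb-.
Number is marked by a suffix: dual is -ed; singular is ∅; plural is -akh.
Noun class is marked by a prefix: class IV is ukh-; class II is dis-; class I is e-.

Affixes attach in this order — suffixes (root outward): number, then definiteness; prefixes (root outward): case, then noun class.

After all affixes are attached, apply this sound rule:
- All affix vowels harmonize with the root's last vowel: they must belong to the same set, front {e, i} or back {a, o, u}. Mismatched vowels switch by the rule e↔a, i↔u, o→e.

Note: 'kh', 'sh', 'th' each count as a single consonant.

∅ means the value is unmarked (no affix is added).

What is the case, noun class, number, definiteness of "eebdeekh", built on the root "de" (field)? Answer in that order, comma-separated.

Segment: e-eb-de-akh.
case: eb- → locative.
noun class: e- → class I.
number: -akh → plural.
definiteness: ∅ → definite.

locative, class I, plural, definite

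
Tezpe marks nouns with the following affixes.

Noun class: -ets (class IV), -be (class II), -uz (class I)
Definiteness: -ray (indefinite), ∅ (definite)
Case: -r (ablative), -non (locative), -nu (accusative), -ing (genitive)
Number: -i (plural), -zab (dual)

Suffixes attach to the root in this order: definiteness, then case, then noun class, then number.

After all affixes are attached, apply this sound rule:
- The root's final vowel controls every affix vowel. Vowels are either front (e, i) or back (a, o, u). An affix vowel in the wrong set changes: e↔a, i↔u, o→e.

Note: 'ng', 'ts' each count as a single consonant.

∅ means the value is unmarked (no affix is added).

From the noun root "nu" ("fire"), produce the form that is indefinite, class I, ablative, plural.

Attach definiteness indefinite -ray → nuray.
Attach case ablative -r → nurayr.
Attach noun class class I -uz → nurayruz.
Attach number plural -i → nurayruzi.
Apply vowel harmony: nurayruzi → nurayruzu.

nurayruzu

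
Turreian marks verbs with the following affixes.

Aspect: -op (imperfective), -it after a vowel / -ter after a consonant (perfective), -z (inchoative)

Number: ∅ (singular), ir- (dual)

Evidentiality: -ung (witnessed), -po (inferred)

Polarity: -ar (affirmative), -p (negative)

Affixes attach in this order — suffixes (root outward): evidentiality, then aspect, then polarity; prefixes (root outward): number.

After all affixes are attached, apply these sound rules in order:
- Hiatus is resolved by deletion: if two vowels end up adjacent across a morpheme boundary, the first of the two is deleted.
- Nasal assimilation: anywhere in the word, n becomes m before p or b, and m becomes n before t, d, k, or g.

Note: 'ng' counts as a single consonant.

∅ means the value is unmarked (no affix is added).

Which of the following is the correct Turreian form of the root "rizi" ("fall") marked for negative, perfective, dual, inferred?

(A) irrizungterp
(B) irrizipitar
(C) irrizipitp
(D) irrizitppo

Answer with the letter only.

Attach evidentiality inferred -po → rizipo.
Attach aspect perfective -it (after vowel 'o') → rizipoit.
Attach polarity negative -p → rizipoitp.
Attach number dual ir- → irrizipoitp.
Apply vowel deletion: irrizipoitp → irrizipitp.
Nasal assimilation: no change.
So the correct form is irrizipitp, option (C).
(B) irrizipitar is wrong: it uses affirmative instead of negative for polarity.
(D) irrizitppo is wrong: it has the affixes in the wrong order.
(A) irrizungterp is wrong: it uses witnessed instead of inferred for evidentiality.

C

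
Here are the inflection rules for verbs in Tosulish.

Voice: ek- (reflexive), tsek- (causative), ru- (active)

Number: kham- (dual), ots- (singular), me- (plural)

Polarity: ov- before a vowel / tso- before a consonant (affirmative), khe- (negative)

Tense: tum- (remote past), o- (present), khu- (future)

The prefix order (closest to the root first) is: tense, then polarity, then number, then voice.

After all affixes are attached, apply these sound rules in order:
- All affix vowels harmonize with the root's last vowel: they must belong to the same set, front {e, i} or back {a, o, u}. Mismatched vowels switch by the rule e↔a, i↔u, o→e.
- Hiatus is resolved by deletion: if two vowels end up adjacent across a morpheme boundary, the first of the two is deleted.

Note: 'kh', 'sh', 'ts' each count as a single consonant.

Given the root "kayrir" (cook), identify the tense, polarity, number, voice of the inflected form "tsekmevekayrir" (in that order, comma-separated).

present, affirmative, plural, causative

Segment: tsek-me-ov-o-kayrir.
tense: o- → present.
polarity: ov/tso- → affirmative.
number: me- → plural.
voice: tsek- → causative.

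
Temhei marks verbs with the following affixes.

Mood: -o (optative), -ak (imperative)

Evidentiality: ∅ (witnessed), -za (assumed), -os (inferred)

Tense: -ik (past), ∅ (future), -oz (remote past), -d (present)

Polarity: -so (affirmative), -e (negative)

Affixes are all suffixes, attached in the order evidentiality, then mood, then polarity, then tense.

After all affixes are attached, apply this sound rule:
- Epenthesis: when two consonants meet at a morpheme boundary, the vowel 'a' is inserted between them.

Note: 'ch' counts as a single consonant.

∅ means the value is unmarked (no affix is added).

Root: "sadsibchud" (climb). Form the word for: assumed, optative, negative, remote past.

sadsibchudazaoeoz

Attach evidentiality assumed -za → sadsibchudza.
Attach mood optative -o → sadsibchudzao.
Attach polarity negative -e → sadsibchudzaoe.
Attach tense remote past -oz → sadsibchudzaoeoz.
Apply epenthesis: sadsibchudzaoeoz → sadsibchudazaoeoz.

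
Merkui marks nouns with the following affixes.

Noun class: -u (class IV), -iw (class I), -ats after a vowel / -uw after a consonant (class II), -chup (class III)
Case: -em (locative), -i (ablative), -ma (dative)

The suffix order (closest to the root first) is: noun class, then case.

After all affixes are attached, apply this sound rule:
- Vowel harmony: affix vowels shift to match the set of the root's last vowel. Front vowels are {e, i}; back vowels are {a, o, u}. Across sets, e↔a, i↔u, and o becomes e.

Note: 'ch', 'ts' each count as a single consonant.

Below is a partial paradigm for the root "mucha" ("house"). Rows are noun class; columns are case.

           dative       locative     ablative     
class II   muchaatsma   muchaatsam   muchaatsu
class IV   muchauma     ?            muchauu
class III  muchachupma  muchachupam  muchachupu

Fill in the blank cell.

Attach noun class class IV -u → muchau.
Attach case locative -em → muchauem.
Apply vowel harmony: muchauem → muchauam.

muchauam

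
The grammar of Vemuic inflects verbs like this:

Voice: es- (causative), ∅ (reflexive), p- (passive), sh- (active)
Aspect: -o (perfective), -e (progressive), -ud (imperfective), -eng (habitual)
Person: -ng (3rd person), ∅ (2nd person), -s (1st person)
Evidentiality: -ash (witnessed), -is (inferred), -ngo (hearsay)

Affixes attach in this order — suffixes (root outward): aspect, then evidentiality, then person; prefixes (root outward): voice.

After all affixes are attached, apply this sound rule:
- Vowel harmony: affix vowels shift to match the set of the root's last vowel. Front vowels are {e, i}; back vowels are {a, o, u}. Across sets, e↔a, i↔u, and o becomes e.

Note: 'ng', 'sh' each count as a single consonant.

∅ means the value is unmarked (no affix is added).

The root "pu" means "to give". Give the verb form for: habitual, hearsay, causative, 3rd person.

aspuangngong

Attach aspect habitual -eng → pueng.
Attach evidentiality hearsay -ngo → puengngo.
Attach voice causative es- → espuengngo.
Attach person 3rd person -ng → espuengngong.
Apply vowel harmony: espuengngong → aspuangngong.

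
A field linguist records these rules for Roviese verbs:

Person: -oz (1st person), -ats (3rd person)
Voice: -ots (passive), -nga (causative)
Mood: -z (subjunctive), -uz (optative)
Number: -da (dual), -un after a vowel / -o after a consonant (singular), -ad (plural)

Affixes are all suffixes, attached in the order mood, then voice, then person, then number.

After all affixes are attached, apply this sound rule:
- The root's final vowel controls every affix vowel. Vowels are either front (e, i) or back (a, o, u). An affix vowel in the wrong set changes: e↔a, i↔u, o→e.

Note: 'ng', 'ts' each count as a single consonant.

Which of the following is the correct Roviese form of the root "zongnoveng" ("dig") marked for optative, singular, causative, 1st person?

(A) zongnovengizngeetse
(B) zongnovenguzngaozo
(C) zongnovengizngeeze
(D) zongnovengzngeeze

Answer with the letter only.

Attach mood optative -uz → zongnovenguz.
Attach voice causative -nga → zongnovenguznga.
Attach person 1st person -oz → zongnovenguzngaoz.
Attach number singular -o (after consonant 'z') → zongnovenguzngaozo.
Apply vowel harmony: zongnovenguzngaozo → zongnovengizngeeze.
So the correct form is zongnovengizngeeze, option (C).
(A) zongnovengizngeetse is wrong: it uses 3rd person instead of 1st person for person.
(B) zongnovenguzngaozo is wrong: it fails to apply the sound rule(s).
(D) zongnovengzngeeze is wrong: it uses subjunctive instead of optative for mood.

C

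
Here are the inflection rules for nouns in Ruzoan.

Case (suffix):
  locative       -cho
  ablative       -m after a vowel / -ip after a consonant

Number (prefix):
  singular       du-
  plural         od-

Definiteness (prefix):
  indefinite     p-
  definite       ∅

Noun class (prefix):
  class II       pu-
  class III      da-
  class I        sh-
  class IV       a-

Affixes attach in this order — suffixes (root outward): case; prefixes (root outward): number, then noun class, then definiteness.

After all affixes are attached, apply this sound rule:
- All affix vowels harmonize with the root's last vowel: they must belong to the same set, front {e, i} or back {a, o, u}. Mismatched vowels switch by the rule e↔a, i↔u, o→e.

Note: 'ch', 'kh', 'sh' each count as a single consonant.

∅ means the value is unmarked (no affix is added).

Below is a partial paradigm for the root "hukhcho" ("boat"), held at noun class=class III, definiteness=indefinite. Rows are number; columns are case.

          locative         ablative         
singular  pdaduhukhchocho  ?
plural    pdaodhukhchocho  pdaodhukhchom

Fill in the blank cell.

pdaduhukhchom

Attach number singular du- → duhukhcho.
Attach noun class class III da- → daduhukhcho.
Attach case ablative -m (after vowel 'o') → daduhukhchom.
Attach definiteness indefinite p- → pdaduhukhchom.
Vowel harmony: no change.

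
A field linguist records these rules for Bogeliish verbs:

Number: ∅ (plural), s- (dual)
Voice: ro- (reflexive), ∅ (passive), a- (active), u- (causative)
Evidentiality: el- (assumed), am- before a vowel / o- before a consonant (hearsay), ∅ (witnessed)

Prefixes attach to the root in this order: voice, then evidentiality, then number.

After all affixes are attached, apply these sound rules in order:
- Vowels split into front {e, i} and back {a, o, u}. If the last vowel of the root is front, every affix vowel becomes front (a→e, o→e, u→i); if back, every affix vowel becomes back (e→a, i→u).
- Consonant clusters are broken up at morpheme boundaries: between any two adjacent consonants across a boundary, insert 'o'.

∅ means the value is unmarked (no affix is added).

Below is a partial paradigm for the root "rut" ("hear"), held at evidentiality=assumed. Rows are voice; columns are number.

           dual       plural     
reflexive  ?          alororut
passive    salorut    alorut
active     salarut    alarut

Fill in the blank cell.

Attach voice reflexive ro- → rorut.
Attach evidentiality assumed el- → elrorut.
Attach number dual s- → selrorut.
Apply vowel harmony: selrorut → salrorut.
Apply epenthesis: salrorut → salororut.

salororut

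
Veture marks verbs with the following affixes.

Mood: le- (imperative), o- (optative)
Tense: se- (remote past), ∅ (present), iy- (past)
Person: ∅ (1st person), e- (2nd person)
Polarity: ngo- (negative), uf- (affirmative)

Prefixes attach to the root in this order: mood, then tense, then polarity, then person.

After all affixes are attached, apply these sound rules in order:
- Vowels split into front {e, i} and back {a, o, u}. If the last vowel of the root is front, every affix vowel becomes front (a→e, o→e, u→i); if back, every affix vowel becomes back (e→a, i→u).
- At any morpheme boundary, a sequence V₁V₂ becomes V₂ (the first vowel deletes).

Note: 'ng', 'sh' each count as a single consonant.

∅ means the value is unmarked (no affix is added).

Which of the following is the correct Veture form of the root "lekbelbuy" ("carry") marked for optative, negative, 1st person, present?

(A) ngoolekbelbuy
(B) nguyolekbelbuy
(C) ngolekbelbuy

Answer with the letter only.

Attach mood optative o- → olekbelbuy.
tense = present: zero marking, form stays olekbelbuy.
Attach polarity negative ngo- → ngoolekbelbuy.
person = 1st person: zero marking, form stays ngoolekbelbuy.
Vowel harmony: no change.
Apply vowel deletion: ngoolekbelbuy → ngolekbelbuy.
So the correct form is ngolekbelbuy, option (C).
(B) nguyolekbelbuy is wrong: it uses past instead of present for tense.
(A) ngoolekbelbuy is wrong: it fails to apply the sound rule(s).

C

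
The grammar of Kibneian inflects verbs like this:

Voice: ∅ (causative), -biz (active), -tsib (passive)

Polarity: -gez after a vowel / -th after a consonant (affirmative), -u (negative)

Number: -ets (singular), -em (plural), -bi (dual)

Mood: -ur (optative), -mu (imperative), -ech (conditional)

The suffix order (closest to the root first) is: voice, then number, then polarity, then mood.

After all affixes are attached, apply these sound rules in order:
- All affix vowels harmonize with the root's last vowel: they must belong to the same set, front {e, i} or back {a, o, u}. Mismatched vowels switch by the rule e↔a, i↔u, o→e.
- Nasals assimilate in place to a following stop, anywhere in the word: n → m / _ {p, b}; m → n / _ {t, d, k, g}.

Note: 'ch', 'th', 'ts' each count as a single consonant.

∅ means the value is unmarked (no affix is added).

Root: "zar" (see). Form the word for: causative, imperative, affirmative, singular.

voice = causative: zero marking, form stays zar.
Attach number singular -ets → zarets.
Attach polarity affirmative -th (after consonant 'ts') → zaretsth.
Attach mood imperative -mu → zaretsthmu.
Apply vowel harmony: zaretsthmu → zaratsthmu.
Nasal assimilation: no change.

zaratsthmu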